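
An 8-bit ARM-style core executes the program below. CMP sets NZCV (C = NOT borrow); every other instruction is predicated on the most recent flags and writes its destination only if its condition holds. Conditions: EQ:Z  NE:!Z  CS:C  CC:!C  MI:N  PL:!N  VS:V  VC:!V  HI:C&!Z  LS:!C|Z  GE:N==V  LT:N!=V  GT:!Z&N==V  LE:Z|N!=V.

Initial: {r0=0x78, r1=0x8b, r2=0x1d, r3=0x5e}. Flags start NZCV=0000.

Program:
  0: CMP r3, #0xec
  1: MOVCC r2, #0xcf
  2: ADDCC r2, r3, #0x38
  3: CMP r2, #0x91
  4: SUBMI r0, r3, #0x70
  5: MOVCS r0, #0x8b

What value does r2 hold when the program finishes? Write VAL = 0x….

VAL = 0x96

[0] flags=0000 → (cmp)
[1] flags=0000 CC?T → r2=0xcf
[2] flags=0000 CC?T → r2=0x96
[3] flags=0010 → (cmp)
[4] flags=0010 MI?F → skip
[5] flags=0010 CS?T → r0=0x8b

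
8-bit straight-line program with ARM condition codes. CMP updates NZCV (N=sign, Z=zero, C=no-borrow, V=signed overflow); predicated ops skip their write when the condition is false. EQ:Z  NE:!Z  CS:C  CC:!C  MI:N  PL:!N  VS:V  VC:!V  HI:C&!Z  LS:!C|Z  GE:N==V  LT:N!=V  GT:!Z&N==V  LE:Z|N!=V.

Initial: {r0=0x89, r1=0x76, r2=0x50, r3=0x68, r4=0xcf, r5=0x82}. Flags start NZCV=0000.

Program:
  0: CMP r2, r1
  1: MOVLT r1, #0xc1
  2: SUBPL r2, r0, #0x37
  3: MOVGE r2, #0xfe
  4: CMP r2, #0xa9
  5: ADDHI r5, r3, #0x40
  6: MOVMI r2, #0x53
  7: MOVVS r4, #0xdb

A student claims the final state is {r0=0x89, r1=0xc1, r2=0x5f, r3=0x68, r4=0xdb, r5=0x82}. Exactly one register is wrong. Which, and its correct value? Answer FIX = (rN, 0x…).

0: ✓ CMP  NZCV=1000
1: ✓ MOVLT  r1←0xc1
2: · SUBPL
3: · MOVGE
4: ✓ CMP  NZCV=1001
5: · ADDHI
6: ✓ MOVMI  r2←0x53
7: ✓ MOVVS  r4←0xdb

FIX = (r2, 0x53)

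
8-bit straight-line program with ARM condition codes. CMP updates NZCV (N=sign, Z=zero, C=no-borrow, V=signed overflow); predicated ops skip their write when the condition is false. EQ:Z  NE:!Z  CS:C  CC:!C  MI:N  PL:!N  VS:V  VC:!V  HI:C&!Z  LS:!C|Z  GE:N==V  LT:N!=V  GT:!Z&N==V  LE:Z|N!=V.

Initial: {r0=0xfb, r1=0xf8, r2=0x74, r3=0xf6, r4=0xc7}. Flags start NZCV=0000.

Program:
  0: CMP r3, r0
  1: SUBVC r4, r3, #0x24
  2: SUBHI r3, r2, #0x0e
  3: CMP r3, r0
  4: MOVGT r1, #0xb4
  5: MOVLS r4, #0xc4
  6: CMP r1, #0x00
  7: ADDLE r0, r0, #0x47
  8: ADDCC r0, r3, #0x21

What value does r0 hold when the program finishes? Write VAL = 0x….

0: ✓ CMP  NZCV=1000
1: ✓ SUBVC  r4←0xd2
2: · SUBHI
3: ✓ CMP  NZCV=1000
4: · MOVGT
5: ✓ MOVLS  r4←0xc4
6: ✓ CMP  NZCV=1010
7: ✓ ADDLE  r0←0x42
8: · ADDCC

VAL = 0x42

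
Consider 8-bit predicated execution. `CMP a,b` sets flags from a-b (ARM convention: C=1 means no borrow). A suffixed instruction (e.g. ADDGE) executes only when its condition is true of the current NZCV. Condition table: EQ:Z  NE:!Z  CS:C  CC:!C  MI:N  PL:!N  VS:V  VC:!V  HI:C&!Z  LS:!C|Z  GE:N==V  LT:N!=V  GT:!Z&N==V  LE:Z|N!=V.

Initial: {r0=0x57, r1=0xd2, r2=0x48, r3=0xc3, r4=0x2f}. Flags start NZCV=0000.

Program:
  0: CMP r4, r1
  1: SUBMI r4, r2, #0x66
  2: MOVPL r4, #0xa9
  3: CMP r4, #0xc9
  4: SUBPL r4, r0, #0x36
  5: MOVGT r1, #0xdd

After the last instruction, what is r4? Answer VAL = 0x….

VAL = 0xa9

[0] flags=0000 → (cmp)
[1] flags=0000 MI?F → skip
[2] flags=0000 PL?T → r4=0xa9
[3] flags=1000 → (cmp)
[4] flags=1000 PL?F → skip
[5] flags=1000 GT?F → skip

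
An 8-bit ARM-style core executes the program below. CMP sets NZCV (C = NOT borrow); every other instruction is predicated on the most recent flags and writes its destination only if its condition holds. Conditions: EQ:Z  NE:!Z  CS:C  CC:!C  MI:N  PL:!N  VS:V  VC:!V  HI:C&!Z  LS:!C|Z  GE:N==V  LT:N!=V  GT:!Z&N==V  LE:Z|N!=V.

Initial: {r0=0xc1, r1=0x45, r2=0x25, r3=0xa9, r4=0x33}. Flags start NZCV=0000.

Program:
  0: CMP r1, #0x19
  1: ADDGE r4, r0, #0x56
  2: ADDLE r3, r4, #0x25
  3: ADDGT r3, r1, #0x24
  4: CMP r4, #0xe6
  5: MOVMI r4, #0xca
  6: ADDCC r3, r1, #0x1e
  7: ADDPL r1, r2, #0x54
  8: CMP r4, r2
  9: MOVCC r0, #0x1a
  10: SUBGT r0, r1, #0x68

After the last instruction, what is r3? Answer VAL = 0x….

[0] flags=0010 → (cmp)
[1] flags=0010 GE?T → r4=0x17
[2] flags=0010 LE?F → skip
[3] flags=0010 GT?T → r3=0x69
[4] flags=0000 → (cmp)
[5] flags=0000 MI?F → skip
[6] flags=0000 CC?T → r3=0x63
[7] flags=0000 PL?T → r1=0x79
[8] flags=1000 → (cmp)
[9] flags=1000 CC?T → r0=0x1a
[10] flags=1000 GT?F → skip

VAL = 0x63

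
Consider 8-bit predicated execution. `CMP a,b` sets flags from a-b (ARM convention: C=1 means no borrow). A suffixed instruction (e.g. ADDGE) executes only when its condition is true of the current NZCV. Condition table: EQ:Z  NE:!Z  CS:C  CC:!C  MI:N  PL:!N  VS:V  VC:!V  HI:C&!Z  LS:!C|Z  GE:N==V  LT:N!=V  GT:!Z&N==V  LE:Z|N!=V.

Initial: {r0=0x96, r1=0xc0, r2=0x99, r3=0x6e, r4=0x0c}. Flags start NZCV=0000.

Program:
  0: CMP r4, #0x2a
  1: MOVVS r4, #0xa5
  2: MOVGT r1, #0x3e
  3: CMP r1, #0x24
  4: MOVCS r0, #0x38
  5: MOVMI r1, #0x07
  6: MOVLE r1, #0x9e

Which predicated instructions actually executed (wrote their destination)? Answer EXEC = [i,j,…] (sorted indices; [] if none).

0: ✓ CMP  NZCV=1000
1: · MOVVS
2: · MOVGT
3: ✓ CMP  NZCV=1010
4: ✓ MOVCS  r0←0x38
5: ✓ MOVMI  r1←0x07
6: ✓ MOVLE  r1←0x9e

EXEC = [4,5,6]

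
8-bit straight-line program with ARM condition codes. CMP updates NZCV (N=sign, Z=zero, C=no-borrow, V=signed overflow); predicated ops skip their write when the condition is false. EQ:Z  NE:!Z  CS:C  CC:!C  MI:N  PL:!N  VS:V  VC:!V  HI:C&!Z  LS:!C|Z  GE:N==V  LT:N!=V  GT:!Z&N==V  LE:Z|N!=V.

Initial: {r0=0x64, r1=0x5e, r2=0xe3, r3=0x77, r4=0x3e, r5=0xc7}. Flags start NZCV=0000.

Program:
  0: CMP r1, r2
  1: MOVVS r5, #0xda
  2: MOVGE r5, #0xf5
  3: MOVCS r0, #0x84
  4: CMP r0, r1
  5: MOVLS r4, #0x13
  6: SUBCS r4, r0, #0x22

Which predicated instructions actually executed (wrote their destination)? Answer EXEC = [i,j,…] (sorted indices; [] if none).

EXEC = [2,6]

0: ✓ CMP  NZCV=0000
1: · MOVVS
2: ✓ MOVGE  r5←0xf5
3: · MOVCS
4: ✓ CMP  NZCV=0010
5: · MOVLS
6: ✓ SUBCS  r4←0x42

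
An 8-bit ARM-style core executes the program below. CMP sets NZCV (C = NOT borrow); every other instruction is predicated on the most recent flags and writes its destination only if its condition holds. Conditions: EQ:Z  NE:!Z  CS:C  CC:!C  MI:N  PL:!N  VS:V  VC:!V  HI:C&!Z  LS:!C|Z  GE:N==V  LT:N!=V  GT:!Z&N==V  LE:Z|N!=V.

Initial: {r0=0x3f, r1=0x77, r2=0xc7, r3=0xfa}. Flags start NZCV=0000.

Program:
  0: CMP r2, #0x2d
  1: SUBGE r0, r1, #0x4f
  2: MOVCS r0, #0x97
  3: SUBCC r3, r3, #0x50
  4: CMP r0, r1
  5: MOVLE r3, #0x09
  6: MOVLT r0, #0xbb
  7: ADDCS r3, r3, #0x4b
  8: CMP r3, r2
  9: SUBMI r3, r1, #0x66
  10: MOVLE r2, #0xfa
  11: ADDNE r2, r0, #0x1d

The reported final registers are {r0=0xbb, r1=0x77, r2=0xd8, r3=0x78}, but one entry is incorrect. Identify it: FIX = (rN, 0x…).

FIX = (r3, 0x11)

[0] flags=1010 → (cmp)
[1] flags=1010 GE?F → skip
[2] flags=1010 CS?T → r0=0x97
[3] flags=1010 CC?F → skip
[4] flags=0011 → (cmp)
[5] flags=0011 LE?T → r3=0x09
[6] flags=0011 LT?T → r0=0xbb
[7] flags=0011 CS?T → r3=0x54
[8] flags=1001 → (cmp)
[9] flags=1001 MI?T → r3=0x11
[10] flags=1001 LE?F → skip
[11] flags=1001 NE?T → r2=0xd8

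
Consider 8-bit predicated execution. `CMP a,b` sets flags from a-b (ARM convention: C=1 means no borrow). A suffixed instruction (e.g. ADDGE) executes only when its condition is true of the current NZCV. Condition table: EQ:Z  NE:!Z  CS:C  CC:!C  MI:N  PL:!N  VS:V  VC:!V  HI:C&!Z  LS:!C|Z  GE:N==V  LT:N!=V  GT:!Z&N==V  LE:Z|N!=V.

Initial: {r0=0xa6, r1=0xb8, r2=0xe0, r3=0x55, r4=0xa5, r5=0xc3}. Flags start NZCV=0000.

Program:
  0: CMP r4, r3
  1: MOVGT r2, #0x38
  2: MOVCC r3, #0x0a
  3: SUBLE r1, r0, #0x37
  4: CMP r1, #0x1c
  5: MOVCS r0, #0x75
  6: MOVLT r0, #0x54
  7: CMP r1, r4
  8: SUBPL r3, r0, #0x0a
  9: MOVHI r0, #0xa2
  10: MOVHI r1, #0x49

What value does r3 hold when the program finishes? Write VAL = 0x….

VAL = 0x55

0: ✓ CMP  NZCV=0011
1: · MOVGT
2: · MOVCC
3: ✓ SUBLE  r1←0x6f
4: ✓ CMP  NZCV=0010
5: ✓ MOVCS  r0←0x75
6: · MOVLT
7: ✓ CMP  NZCV=1001
8: · SUBPL
9: · MOVHI
10: · MOVHI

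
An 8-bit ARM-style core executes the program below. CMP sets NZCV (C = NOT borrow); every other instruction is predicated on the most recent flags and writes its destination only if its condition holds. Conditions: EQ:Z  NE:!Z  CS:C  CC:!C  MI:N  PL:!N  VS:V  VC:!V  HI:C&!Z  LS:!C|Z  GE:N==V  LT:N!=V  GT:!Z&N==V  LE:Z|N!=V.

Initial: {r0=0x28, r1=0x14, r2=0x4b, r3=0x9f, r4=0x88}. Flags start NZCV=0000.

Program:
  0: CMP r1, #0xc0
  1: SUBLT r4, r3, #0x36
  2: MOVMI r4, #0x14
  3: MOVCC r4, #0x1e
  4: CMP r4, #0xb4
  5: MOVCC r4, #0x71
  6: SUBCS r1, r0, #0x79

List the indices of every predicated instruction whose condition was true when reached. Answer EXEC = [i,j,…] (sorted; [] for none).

[0] flags=0000 → (cmp)
[1] flags=0000 LT?F → skip
[2] flags=0000 MI?F → skip
[3] flags=0000 CC?T → r4=0x1e
[4] flags=0000 → (cmp)
[5] flags=0000 CC?T → r4=0x71
[6] flags=0000 CS?F → skip

EXEC = [3,5]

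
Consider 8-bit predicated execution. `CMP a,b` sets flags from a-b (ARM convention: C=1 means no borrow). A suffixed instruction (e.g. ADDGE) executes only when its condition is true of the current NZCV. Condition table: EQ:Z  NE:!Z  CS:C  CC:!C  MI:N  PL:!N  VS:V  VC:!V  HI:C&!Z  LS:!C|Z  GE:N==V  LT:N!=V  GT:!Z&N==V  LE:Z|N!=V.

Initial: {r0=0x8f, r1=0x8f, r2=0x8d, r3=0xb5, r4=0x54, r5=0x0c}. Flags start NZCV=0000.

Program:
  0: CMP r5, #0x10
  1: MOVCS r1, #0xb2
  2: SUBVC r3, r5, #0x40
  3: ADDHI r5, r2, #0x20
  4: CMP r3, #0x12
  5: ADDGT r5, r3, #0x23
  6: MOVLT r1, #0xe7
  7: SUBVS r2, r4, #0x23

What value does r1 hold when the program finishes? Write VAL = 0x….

[0] flags=1000 → (cmp)
[1] flags=1000 CS?F → skip
[2] flags=1000 VC?T → r3=0xcc
[3] flags=1000 HI?F → skip
[4] flags=1010 → (cmp)
[5] flags=1010 GT?F → skip
[6] flags=1010 LT?T → r1=0xe7
[7] flags=1010 VS?F → skip

VAL = 0xe7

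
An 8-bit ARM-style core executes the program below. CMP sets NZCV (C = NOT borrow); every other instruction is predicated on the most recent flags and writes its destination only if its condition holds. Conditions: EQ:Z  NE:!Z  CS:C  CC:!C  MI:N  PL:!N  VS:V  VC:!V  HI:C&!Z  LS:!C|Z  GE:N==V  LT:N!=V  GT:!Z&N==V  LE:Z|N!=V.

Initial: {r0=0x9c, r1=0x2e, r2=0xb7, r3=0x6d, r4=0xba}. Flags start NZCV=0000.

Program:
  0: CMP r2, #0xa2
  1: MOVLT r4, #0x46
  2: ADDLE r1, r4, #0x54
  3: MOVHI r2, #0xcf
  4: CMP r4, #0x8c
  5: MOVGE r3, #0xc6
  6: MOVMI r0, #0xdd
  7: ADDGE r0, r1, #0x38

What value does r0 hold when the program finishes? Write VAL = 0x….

[0] flags=0010 → (cmp)
[1] flags=0010 LT?F → skip
[2] flags=0010 LE?F → skip
[3] flags=0010 HI?T → r2=0xcf
[4] flags=0010 → (cmp)
[5] flags=0010 GE?T → r3=0xc6
[6] flags=0010 MI?F → skip
[7] flags=0010 GE?T → r0=0x66

VAL = 0x66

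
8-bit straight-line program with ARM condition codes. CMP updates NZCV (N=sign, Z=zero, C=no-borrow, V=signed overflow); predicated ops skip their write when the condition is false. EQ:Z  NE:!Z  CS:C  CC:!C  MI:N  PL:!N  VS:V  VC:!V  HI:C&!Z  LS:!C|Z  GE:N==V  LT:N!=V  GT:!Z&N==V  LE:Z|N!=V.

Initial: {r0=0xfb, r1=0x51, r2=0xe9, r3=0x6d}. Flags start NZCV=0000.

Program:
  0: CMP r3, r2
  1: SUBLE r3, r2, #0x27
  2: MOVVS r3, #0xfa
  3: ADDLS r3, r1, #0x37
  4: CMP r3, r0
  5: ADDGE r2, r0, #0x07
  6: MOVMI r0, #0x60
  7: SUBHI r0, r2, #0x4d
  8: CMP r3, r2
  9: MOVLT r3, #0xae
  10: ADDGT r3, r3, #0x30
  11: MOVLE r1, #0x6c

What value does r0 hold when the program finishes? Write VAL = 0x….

[0] flags=1001 → (cmp)
[1] flags=1001 LE?F → skip
[2] flags=1001 VS?T → r3=0xfa
[3] flags=1001 LS?T → r3=0x88
[4] flags=1000 → (cmp)
[5] flags=1000 GE?F → skip
[6] flags=1000 MI?T → r0=0x60
[7] flags=1000 HI?F → skip
[8] flags=1000 → (cmp)
[9] flags=1000 LT?T → r3=0xae
[10] flags=1000 GT?F → skip
[11] flags=1000 LE?T → r1=0x6c

VAL = 0x60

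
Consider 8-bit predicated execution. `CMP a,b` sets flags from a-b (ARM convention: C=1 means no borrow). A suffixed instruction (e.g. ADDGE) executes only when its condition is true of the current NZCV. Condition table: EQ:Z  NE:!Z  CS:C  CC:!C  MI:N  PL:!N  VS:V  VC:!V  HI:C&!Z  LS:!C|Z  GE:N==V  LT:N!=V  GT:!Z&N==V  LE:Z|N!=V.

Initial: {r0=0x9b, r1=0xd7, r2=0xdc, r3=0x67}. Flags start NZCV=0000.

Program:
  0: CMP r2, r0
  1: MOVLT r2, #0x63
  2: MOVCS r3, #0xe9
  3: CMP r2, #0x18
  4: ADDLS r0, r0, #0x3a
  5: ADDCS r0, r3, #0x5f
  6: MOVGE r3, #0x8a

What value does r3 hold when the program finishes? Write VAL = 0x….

0: ✓ CMP  NZCV=0010
1: · MOVLT
2: ✓ MOVCS  r3←0xe9
3: ✓ CMP  NZCV=1010
4: · ADDLS
5: ✓ ADDCS  r0←0x48
6: · MOVGE

VAL = 0xe9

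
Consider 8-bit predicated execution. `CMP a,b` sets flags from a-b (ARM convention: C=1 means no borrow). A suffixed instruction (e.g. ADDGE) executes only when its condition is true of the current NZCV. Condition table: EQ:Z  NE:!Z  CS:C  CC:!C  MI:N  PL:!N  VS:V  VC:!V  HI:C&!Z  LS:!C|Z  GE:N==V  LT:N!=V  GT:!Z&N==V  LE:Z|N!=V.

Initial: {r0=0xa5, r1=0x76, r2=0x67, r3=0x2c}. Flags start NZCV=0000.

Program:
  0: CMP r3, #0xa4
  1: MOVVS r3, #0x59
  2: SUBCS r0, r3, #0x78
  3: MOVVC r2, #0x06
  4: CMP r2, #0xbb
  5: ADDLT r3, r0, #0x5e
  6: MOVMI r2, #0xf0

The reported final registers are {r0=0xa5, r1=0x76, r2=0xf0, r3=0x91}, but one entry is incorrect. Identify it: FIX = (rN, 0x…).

0: ✓ CMP  NZCV=1001
1: ✓ MOVVS  r3←0x59
2: · SUBCS
3: · MOVVC
4: ✓ CMP  NZCV=1001
5: · ADDLT
6: ✓ MOVMI  r2←0xf0

FIX = (r3, 0x59)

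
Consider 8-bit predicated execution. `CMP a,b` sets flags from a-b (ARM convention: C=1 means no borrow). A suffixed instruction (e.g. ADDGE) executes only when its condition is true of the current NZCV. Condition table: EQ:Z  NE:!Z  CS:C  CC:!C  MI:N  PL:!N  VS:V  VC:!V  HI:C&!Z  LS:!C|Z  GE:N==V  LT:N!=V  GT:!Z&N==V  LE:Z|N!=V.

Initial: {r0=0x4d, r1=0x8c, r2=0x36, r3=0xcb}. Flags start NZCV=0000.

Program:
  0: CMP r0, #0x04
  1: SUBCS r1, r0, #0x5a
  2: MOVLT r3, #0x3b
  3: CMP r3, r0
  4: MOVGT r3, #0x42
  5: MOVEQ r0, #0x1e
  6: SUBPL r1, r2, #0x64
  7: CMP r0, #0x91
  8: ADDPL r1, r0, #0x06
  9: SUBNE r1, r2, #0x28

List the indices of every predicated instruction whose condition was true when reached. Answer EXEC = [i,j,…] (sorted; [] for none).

EXEC = [1,6,9]

0: ✓ CMP  NZCV=0010
1: ✓ SUBCS  r1←0xf3
2: · MOVLT
3: ✓ CMP  NZCV=0011
4: · MOVGT
5: · MOVEQ
6: ✓ SUBPL  r1←0xd2
7: ✓ CMP  NZCV=1001
8: · ADDPL
9: ✓ SUBNE  r1←0x0e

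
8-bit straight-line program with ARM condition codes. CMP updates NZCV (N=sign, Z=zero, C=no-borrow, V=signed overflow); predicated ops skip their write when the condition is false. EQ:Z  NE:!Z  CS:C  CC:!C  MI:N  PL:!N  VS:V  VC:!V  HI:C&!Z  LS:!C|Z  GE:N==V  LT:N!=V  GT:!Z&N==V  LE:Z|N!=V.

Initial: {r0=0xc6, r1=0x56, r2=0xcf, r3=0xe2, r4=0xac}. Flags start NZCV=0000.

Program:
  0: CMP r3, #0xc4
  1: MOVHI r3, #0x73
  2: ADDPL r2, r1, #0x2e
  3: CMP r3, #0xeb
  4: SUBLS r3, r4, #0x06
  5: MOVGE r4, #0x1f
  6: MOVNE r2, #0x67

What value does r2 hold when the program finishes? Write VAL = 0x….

VAL = 0x67

0: ✓ CMP  NZCV=0010
1: ✓ MOVHI  r3←0x73
2: ✓ ADDPL  r2←0x84
3: ✓ CMP  NZCV=1001
4: ✓ SUBLS  r3←0xa6
5: ✓ MOVGE  r4←0x1f
6: ✓ MOVNE  r2←0x67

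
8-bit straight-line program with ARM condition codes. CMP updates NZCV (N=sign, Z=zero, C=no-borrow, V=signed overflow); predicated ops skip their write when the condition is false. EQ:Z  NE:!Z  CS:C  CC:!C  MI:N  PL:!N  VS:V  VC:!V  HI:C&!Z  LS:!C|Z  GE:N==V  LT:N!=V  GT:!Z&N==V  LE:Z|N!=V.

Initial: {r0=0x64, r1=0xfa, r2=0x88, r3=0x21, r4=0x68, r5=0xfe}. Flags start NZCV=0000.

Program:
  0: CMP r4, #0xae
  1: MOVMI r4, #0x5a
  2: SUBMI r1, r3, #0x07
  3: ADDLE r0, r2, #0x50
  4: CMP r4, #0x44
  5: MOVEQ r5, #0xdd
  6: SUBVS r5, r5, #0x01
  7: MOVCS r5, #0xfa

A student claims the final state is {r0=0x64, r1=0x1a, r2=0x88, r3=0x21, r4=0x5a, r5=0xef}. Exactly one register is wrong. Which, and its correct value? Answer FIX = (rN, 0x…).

FIX = (r5, 0xfa)

[0] flags=1001 → (cmp)
[1] flags=1001 MI?T → r4=0x5a
[2] flags=1001 MI?T → r1=0x1a
[3] flags=1001 LE?F → skip
[4] flags=0010 → (cmp)
[5] flags=0010 EQ?F → skip
[6] flags=0010 VS?F → skip
[7] flags=0010 CS?T → r5=0xfa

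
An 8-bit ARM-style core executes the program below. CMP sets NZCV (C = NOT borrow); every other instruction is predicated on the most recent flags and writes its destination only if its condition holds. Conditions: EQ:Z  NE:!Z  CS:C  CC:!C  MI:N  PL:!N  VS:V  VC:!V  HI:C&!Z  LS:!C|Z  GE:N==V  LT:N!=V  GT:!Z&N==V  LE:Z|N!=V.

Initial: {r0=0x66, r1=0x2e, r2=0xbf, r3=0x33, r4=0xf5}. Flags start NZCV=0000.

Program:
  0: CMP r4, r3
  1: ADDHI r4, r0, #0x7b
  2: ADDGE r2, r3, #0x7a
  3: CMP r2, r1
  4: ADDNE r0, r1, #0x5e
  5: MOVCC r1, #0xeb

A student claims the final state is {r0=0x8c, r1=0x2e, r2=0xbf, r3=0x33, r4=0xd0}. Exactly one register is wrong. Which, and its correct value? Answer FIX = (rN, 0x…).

FIX = (r4, 0xe1)

[0] flags=1010 → (cmp)
[1] flags=1010 HI?T → r4=0xe1
[2] flags=1010 GE?F → skip
[3] flags=1010 → (cmp)
[4] flags=1010 NE?T → r0=0x8c
[5] flags=1010 CC?F → skip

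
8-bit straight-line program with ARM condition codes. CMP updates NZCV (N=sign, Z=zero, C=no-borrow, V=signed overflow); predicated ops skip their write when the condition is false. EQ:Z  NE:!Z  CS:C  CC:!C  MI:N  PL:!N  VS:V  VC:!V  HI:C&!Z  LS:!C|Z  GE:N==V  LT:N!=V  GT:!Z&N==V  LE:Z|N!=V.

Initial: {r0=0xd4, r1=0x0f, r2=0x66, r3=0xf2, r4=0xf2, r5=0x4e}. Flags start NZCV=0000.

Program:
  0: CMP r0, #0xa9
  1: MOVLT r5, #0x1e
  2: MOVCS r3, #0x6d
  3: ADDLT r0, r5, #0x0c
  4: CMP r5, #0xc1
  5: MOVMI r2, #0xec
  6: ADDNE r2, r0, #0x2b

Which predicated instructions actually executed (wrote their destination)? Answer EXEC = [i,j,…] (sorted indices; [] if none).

EXEC = [2,5,6]

[0] flags=0010 → (cmp)
[1] flags=0010 LT?F → skip
[2] flags=0010 CS?T → r3=0x6d
[3] flags=0010 LT?F → skip
[4] flags=1001 → (cmp)
[5] flags=1001 MI?T → r2=0xec
[6] flags=1001 NE?T → r2=0xff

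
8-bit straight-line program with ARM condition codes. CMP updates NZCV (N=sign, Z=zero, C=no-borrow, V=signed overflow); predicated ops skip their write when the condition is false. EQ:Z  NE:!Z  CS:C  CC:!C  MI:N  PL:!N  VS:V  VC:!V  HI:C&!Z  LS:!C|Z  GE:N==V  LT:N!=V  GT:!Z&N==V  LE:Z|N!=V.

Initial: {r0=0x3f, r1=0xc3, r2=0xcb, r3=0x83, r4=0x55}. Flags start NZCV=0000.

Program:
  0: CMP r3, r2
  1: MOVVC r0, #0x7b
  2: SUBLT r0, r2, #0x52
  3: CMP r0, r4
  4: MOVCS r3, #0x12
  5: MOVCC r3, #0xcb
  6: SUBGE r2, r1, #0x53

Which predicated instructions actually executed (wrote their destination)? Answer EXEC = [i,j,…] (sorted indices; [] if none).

EXEC = [1,2,4,6]

[0] flags=1000 → (cmp)
[1] flags=1000 VC?T → r0=0x7b
[2] flags=1000 LT?T → r0=0x79
[3] flags=0010 → (cmp)
[4] flags=0010 CS?T → r3=0x12
[5] flags=0010 CC?F → skip
[6] flags=0010 GE?T → r2=0x70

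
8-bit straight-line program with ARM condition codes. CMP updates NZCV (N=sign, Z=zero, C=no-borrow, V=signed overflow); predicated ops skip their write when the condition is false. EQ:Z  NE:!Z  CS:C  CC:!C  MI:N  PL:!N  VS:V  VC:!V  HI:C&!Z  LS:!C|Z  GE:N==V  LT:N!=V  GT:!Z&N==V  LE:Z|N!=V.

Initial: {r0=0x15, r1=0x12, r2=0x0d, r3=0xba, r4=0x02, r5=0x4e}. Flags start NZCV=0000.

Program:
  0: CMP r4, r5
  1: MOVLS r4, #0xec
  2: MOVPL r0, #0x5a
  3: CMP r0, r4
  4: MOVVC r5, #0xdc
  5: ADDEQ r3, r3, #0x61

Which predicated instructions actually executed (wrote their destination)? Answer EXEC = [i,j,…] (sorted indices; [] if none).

[0] flags=1000 → (cmp)
[1] flags=1000 LS?T → r4=0xec
[2] flags=1000 PL?F → skip
[3] flags=0000 → (cmp)
[4] flags=0000 VC?T → r5=0xdc
[5] flags=0000 EQ?F → skip

EXEC = [1,4]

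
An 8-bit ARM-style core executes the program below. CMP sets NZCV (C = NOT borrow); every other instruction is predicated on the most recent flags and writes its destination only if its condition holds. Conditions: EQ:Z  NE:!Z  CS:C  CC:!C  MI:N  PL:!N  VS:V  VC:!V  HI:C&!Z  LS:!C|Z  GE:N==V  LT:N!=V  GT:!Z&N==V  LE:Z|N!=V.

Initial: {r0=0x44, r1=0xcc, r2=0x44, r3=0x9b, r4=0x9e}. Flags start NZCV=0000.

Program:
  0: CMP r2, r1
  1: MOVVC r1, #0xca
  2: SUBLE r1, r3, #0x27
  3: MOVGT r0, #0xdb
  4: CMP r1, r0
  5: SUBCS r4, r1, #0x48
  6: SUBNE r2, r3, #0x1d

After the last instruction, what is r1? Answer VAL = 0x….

0: ✓ CMP  NZCV=0000
1: ✓ MOVVC  r1←0xca
2: · SUBLE
3: ✓ MOVGT  r0←0xdb
4: ✓ CMP  NZCV=1000
5: · SUBCS
6: ✓ SUBNE  r2←0x7e

VAL = 0xca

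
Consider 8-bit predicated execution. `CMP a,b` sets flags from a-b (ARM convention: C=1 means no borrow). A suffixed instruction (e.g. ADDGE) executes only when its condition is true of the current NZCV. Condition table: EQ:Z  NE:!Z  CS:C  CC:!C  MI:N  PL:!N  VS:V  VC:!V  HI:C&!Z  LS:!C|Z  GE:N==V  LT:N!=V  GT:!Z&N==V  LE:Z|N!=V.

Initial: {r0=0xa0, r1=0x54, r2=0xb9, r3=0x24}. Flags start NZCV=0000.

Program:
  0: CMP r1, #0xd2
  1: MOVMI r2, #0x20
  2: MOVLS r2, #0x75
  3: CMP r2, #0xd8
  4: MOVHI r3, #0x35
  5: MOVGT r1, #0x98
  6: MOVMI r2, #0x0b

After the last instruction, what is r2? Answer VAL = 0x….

VAL = 0x0b

[0] flags=1001 → (cmp)
[1] flags=1001 MI?T → r2=0x20
[2] flags=1001 LS?T → r2=0x75
[3] flags=1001 → (cmp)
[4] flags=1001 HI?F → skip
[5] flags=1001 GT?T → r1=0x98
[6] flags=1001 MI?T → r2=0x0b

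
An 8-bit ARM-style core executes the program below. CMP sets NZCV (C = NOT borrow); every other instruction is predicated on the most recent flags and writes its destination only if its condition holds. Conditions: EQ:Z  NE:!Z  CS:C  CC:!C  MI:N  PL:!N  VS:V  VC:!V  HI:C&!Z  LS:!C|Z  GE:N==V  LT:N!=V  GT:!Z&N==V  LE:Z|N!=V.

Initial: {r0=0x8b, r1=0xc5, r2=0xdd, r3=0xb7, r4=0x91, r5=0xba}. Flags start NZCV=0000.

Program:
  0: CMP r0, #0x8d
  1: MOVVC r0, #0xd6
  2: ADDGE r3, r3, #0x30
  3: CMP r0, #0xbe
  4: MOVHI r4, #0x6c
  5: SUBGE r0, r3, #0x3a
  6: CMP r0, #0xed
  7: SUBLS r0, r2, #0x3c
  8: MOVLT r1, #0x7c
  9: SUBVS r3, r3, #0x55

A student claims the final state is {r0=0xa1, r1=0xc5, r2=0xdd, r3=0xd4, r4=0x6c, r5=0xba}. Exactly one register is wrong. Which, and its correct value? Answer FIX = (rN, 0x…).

0: ✓ CMP  NZCV=1000
1: ✓ MOVVC  r0←0xd6
2: · ADDGE
3: ✓ CMP  NZCV=0010
4: ✓ MOVHI  r4←0x6c
5: ✓ SUBGE  r0←0x7d
6: ✓ CMP  NZCV=1001
7: ✓ SUBLS  r0←0xa1
8: · MOVLT
9: ✓ SUBVS  r3←0x62

FIX = (r3, 0x62)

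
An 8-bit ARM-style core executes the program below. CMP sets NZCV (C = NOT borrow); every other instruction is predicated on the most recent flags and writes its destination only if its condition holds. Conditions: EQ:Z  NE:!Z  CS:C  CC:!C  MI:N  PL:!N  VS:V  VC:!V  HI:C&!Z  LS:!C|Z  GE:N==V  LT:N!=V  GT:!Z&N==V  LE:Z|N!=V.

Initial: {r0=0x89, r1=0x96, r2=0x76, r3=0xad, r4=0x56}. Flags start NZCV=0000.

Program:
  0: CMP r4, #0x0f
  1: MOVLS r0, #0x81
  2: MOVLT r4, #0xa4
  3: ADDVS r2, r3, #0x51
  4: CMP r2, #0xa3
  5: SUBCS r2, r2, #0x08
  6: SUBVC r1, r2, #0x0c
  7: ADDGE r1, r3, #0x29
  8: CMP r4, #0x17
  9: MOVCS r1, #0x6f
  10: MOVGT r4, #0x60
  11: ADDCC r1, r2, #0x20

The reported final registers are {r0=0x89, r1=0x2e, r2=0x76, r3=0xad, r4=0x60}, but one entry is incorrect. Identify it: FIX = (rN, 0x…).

FIX = (r1, 0x6f)

[0] flags=0010 → (cmp)
[1] flags=0010 LS?F → skip
[2] flags=0010 LT?F → skip
[3] flags=0010 VS?F → skip
[4] flags=1001 → (cmp)
[5] flags=1001 CS?F → skip
[6] flags=1001 VC?F → skip
[7] flags=1001 GE?T → r1=0xd6
[8] flags=0010 → (cmp)
[9] flags=0010 CS?T → r1=0x6f
[10] flags=0010 GT?T → r4=0x60
[11] flags=0010 CC?F → skip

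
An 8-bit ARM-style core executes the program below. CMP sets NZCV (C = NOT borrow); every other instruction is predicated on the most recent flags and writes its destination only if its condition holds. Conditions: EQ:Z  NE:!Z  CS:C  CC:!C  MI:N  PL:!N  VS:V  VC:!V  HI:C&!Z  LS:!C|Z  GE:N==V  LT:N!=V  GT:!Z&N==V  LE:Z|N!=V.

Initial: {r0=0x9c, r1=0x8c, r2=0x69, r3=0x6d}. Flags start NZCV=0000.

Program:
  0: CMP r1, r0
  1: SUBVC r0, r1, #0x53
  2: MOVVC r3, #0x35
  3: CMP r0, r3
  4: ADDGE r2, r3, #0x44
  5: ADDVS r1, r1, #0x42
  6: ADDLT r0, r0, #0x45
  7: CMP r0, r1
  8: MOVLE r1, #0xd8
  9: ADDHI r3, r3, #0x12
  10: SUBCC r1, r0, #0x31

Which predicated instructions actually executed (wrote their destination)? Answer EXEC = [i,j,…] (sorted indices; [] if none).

EXEC = [1,2,4,10]

[0] flags=1000 → (cmp)
[1] flags=1000 VC?T → r0=0x39
[2] flags=1000 VC?T → r3=0x35
[3] flags=0010 → (cmp)
[4] flags=0010 GE?T → r2=0x79
[5] flags=0010 VS?F → skip
[6] flags=0010 LT?F → skip
[7] flags=1001 → (cmp)
[8] flags=1001 LE?F → skip
[9] flags=1001 HI?F → skip
[10] flags=1001 CC?T → r1=0x08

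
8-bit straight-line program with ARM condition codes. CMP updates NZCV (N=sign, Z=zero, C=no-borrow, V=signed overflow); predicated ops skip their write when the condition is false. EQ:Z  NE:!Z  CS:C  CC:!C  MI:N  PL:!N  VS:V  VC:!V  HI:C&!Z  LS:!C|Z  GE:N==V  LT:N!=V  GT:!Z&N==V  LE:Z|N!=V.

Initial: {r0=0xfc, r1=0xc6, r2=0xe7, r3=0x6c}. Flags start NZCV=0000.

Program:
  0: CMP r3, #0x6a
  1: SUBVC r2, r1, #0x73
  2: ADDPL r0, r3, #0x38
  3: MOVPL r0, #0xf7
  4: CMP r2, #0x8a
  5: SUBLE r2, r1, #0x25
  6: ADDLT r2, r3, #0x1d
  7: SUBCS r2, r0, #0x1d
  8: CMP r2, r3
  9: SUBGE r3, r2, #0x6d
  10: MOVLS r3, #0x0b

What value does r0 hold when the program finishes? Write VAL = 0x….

VAL = 0xf7

0: ✓ CMP  NZCV=0010
1: ✓ SUBVC  r2←0x53
2: ✓ ADDPL  r0←0xa4
3: ✓ MOVPL  r0←0xf7
4: ✓ CMP  NZCV=1001
5: · SUBLE
6: · ADDLT
7: · SUBCS
8: ✓ CMP  NZCV=1000
9: · SUBGE
10: ✓ MOVLS  r3←0x0b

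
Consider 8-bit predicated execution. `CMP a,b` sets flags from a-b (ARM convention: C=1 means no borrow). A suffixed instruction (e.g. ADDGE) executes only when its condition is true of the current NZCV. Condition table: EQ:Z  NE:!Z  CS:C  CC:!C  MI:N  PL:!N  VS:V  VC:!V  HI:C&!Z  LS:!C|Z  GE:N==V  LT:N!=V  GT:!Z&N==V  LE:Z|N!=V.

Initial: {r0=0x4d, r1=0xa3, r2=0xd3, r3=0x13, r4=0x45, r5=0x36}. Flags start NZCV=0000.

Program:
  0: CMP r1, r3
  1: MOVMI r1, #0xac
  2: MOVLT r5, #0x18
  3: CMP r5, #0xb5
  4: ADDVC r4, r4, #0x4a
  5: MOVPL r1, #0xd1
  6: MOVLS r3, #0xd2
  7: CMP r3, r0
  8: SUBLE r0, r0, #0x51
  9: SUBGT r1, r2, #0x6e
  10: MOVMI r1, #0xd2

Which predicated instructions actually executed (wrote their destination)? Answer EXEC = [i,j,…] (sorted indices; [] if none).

0: ✓ CMP  NZCV=1010
1: ✓ MOVMI  r1←0xac
2: ✓ MOVLT  r5←0x18
3: ✓ CMP  NZCV=0000
4: ✓ ADDVC  r4←0x8f
5: ✓ MOVPL  r1←0xd1
6: ✓ MOVLS  r3←0xd2
7: ✓ CMP  NZCV=1010
8: ✓ SUBLE  r0←0xfc
9: · SUBGT
10: ✓ MOVMI  r1←0xd2

EXEC = [1,2,4,5,6,8,10]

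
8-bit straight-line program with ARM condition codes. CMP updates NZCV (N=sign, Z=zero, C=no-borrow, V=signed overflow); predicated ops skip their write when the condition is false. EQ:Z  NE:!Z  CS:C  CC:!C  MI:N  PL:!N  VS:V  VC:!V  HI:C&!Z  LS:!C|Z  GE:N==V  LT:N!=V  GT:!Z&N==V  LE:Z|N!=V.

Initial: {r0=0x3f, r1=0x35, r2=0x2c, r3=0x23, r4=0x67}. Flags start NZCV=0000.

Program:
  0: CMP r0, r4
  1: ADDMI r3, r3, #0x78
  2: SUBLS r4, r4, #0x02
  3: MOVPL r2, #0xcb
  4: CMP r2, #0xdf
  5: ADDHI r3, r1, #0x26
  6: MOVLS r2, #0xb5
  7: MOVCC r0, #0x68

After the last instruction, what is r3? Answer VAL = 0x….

0: ✓ CMP  NZCV=1000
1: ✓ ADDMI  r3←0x9b
2: ✓ SUBLS  r4←0x65
3: · MOVPL
4: ✓ CMP  NZCV=0000
5: · ADDHI
6: ✓ MOVLS  r2←0xb5
7: ✓ MOVCC  r0←0x68

VAL = 0x9b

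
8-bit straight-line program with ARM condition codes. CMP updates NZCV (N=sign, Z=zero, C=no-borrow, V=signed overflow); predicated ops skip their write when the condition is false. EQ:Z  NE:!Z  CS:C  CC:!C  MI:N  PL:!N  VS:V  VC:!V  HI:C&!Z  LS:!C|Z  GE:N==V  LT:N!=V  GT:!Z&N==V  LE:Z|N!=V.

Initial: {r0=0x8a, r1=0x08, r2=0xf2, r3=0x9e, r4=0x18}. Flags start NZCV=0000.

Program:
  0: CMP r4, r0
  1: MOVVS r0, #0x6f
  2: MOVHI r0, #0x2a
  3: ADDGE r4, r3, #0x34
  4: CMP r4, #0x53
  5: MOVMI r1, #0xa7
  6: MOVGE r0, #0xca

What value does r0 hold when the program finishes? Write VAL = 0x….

VAL = 0x6f

0: ✓ CMP  NZCV=1001
1: ✓ MOVVS  r0←0x6f
2: · MOVHI
3: ✓ ADDGE  r4←0xd2
4: ✓ CMP  NZCV=0011
5: · MOVMI
6: · MOVGE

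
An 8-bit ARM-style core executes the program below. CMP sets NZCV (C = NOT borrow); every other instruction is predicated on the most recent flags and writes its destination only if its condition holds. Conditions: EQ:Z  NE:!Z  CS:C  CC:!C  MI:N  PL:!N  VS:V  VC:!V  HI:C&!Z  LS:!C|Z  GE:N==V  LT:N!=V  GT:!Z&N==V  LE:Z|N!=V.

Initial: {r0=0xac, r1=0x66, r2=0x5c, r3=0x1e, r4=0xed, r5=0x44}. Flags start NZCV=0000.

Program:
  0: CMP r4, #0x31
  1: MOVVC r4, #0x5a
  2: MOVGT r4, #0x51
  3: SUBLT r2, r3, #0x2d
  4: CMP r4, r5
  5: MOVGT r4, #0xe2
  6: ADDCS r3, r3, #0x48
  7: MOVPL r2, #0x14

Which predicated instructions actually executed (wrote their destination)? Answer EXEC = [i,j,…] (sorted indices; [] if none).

EXEC = [1,3,5,6,7]

0: ✓ CMP  NZCV=1010
1: ✓ MOVVC  r4←0x5a
2: · MOVGT
3: ✓ SUBLT  r2←0xf1
4: ✓ CMP  NZCV=0010
5: ✓ MOVGT  r4←0xe2
6: ✓ ADDCS  r3←0x66
7: ✓ MOVPL  r2←0x14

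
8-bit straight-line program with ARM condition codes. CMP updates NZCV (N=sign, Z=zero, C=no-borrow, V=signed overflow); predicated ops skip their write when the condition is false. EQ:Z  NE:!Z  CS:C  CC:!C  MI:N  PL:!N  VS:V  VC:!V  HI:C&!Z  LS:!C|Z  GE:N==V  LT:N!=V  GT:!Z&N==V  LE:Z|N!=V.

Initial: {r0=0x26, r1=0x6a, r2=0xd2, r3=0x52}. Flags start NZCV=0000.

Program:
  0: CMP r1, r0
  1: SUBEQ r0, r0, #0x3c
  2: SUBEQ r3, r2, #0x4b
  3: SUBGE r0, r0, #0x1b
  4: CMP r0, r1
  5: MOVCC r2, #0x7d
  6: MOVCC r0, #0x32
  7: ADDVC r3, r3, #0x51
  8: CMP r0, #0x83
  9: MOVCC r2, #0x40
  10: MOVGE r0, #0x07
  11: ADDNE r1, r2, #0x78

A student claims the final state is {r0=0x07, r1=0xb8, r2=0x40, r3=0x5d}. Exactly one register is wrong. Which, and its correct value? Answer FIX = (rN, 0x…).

FIX = (r3, 0xa3)

0: ✓ CMP  NZCV=0010
1: · SUBEQ
2: · SUBEQ
3: ✓ SUBGE  r0←0x0b
4: ✓ CMP  NZCV=1000
5: ✓ MOVCC  r2←0x7d
6: ✓ MOVCC  r0←0x32
7: ✓ ADDVC  r3←0xa3
8: ✓ CMP  NZCV=1001
9: ✓ MOVCC  r2←0x40
10: ✓ MOVGE  r0←0x07
11: ✓ ADDNE  r1←0xb8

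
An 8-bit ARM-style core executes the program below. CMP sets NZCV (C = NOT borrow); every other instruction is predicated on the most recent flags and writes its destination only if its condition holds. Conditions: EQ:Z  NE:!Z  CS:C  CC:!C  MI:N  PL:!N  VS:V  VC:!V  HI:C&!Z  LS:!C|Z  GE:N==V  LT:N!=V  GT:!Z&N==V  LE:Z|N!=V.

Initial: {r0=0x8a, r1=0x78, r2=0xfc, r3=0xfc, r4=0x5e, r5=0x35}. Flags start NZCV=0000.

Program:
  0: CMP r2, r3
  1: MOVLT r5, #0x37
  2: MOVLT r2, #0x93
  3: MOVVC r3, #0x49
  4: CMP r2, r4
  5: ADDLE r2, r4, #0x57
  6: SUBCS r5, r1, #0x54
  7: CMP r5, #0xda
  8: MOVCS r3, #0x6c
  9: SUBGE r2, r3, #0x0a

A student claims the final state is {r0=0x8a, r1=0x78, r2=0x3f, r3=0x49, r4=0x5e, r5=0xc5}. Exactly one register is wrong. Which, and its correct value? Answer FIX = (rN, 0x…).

0: ✓ CMP  NZCV=0110
1: · MOVLT
2: · MOVLT
3: ✓ MOVVC  r3←0x49
4: ✓ CMP  NZCV=1010
5: ✓ ADDLE  r2←0xb5
6: ✓ SUBCS  r5←0x24
7: ✓ CMP  NZCV=0000
8: · MOVCS
9: ✓ SUBGE  r2←0x3f

FIX = (r5, 0x24)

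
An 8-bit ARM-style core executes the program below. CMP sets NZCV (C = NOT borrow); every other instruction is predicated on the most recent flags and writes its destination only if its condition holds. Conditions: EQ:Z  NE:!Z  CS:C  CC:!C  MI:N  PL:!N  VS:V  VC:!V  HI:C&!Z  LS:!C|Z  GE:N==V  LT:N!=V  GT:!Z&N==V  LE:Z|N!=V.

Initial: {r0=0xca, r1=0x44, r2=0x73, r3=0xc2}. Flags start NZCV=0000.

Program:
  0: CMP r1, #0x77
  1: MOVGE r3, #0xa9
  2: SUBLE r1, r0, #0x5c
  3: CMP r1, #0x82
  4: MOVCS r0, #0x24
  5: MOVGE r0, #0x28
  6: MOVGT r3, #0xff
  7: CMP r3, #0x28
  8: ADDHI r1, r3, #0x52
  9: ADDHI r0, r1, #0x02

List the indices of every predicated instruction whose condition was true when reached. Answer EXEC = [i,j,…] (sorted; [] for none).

[0] flags=1000 → (cmp)
[1] flags=1000 GE?F → skip
[2] flags=1000 LE?T → r1=0x6e
[3] flags=1001 → (cmp)
[4] flags=1001 CS?F → skip
[5] flags=1001 GE?T → r0=0x28
[6] flags=1001 GT?T → r3=0xff
[7] flags=1010 → (cmp)
[8] flags=1010 HI?T → r1=0x51
[9] flags=1010 HI?T → r0=0x53

EXEC = [2,5,6,8,9]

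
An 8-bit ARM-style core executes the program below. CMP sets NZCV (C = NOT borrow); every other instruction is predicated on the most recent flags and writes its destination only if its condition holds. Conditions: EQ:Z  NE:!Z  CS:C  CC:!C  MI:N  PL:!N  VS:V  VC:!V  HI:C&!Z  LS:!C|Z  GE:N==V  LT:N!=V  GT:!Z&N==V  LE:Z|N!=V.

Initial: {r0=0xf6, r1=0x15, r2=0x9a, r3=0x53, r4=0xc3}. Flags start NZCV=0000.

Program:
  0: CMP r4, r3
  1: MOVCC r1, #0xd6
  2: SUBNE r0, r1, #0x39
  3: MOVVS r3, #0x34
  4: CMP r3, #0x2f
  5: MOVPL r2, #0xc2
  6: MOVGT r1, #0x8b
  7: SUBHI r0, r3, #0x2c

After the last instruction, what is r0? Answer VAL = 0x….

VAL = 0x08

0: ✓ CMP  NZCV=0011
1: · MOVCC
2: ✓ SUBNE  r0←0xdc
3: ✓ MOVVS  r3←0x34
4: ✓ CMP  NZCV=0010
5: ✓ MOVPL  r2←0xc2
6: ✓ MOVGT  r1←0x8b
7: ✓ SUBHI  r0←0x08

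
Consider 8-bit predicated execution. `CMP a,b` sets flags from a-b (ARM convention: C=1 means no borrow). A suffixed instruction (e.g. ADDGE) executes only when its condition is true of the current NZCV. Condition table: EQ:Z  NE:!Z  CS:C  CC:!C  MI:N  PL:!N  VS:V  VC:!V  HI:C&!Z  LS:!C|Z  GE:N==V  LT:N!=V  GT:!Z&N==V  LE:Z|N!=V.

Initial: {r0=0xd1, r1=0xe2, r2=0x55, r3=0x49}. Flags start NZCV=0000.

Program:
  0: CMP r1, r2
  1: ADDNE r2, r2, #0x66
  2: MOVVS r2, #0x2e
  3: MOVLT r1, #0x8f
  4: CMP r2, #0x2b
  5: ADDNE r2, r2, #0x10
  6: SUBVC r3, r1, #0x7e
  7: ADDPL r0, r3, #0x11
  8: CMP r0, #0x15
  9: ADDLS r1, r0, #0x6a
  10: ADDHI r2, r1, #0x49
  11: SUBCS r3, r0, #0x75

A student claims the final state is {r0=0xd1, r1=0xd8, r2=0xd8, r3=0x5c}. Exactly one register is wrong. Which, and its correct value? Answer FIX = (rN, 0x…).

[0] flags=1010 → (cmp)
[1] flags=1010 NE?T → r2=0xbb
[2] flags=1010 VS?F → skip
[3] flags=1010 LT?T → r1=0x8f
[4] flags=1010 → (cmp)
[5] flags=1010 NE?T → r2=0xcb
[6] flags=1010 VC?T → r3=0x11
[7] flags=1010 PL?F → skip
[8] flags=1010 → (cmp)
[9] flags=1010 LS?F → skip
[10] flags=1010 HI?T → r2=0xd8
[11] flags=1010 CS?T → r3=0x5c

FIX = (r1, 0x8f)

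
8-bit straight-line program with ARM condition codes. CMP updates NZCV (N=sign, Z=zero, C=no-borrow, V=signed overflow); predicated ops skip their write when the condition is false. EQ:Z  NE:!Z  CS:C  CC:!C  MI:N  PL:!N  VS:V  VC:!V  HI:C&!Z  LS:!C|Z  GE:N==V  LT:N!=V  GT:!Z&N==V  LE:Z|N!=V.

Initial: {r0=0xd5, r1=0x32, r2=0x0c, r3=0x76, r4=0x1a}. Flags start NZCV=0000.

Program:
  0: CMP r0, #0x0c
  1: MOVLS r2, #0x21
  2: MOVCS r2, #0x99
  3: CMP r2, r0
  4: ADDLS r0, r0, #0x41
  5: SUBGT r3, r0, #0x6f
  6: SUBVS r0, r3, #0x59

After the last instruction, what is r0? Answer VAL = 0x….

VAL = 0x16

0: ✓ CMP  NZCV=1010
1: · MOVLS
2: ✓ MOVCS  r2←0x99
3: ✓ CMP  NZCV=1000
4: ✓ ADDLS  r0←0x16
5: · SUBGT
6: · SUBVS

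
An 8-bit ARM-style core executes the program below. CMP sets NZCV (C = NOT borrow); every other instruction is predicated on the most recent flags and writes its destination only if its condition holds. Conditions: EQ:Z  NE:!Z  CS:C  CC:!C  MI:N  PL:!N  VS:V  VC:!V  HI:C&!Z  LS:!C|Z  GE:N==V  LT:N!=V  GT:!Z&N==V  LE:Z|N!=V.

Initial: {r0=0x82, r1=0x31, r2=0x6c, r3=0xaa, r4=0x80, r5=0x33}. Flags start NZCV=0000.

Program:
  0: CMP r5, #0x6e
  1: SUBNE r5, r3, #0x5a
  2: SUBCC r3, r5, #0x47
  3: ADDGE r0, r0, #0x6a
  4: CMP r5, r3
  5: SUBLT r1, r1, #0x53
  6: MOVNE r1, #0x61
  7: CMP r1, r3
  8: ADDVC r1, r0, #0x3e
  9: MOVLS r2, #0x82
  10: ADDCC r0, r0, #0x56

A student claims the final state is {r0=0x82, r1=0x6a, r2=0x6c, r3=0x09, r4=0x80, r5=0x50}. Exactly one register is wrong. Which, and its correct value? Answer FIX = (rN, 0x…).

FIX = (r1, 0xc0)

[0] flags=1000 → (cmp)
[1] flags=1000 NE?T → r5=0x50
[2] flags=1000 CC?T → r3=0x09
[3] flags=1000 GE?F → skip
[4] flags=0010 → (cmp)
[5] flags=0010 LT?F → skip
[6] flags=0010 NE?T → r1=0x61
[7] flags=0010 → (cmp)
[8] flags=0010 VC?T → r1=0xc0
[9] flags=0010 LS?F → skip
[10] flags=0010 CC?F → skip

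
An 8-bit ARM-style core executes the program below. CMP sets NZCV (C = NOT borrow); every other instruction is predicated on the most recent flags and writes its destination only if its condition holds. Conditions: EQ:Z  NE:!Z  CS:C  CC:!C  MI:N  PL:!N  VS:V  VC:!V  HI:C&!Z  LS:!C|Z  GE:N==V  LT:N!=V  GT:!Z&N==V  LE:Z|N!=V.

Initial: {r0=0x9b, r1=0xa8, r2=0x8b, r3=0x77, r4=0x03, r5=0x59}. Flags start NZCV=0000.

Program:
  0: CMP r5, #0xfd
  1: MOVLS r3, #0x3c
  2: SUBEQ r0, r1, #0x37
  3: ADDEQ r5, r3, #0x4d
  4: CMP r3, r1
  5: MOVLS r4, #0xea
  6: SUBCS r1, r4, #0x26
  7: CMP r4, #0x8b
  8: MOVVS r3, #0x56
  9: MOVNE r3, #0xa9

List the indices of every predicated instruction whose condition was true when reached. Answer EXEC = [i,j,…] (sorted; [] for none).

0: ✓ CMP  NZCV=0000
1: ✓ MOVLS  r3←0x3c
2: · SUBEQ
3: · ADDEQ
4: ✓ CMP  NZCV=1001
5: ✓ MOVLS  r4←0xea
6: · SUBCS
7: ✓ CMP  NZCV=0010
8: · MOVVS
9: ✓ MOVNE  r3←0xa9

EXEC = [1,5,9]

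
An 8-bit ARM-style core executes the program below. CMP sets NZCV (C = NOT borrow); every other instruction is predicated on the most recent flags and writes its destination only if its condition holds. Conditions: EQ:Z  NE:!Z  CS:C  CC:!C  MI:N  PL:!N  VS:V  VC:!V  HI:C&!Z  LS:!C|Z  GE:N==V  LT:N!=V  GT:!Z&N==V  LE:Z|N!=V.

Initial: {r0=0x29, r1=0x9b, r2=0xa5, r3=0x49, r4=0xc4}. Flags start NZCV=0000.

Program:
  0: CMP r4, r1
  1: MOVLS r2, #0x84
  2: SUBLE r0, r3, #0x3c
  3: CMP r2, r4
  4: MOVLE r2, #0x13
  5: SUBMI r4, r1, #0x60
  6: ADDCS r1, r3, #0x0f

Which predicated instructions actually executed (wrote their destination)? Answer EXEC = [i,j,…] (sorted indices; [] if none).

[0] flags=0010 → (cmp)
[1] flags=0010 LS?F → skip
[2] flags=0010 LE?F → skip
[3] flags=1000 → (cmp)
[4] flags=1000 LE?T → r2=0x13
[5] flags=1000 MI?T → r4=0x3b
[6] flags=1000 CS?F → skip

EXEC = [4,5]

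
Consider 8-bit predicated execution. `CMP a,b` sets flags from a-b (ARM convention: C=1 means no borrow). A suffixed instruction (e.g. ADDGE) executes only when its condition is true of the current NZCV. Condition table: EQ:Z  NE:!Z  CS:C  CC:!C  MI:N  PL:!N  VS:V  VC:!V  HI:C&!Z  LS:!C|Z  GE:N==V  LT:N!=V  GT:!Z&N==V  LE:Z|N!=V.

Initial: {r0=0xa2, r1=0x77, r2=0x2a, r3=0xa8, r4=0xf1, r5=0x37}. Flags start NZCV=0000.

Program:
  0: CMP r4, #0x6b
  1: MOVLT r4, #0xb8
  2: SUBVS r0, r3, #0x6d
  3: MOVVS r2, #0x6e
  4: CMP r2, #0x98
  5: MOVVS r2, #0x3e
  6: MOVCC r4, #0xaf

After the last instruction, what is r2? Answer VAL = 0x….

VAL = 0x3e

[0] flags=1010 → (cmp)
[1] flags=1010 LT?T → r4=0xb8
[2] flags=1010 VS?F → skip
[3] flags=1010 VS?F → skip
[4] flags=1001 → (cmp)
[5] flags=1001 VS?T → r2=0x3e
[6] flags=1001 CC?T → r4=0xaf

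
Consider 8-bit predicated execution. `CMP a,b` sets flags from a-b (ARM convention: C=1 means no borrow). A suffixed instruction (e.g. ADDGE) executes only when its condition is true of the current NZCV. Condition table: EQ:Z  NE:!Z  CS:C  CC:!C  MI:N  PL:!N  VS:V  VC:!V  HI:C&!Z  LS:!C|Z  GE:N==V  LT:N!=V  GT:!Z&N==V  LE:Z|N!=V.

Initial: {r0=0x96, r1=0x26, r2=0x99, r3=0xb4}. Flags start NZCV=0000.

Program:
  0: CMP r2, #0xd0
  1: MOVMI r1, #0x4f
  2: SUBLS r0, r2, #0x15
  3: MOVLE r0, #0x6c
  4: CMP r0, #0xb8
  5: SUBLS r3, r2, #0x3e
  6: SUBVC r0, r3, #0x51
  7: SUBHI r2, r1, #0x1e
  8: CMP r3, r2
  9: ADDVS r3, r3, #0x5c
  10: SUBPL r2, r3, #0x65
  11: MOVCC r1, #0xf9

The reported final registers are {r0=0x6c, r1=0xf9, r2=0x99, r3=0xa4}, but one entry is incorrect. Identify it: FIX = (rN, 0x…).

FIX = (r3, 0xb7)

0: ✓ CMP  NZCV=1000
1: ✓ MOVMI  r1←0x4f
2: ✓ SUBLS  r0←0x84
3: ✓ MOVLE  r0←0x6c
4: ✓ CMP  NZCV=1001
5: ✓ SUBLS  r3←0x5b
6: · SUBVC
7: · SUBHI
8: ✓ CMP  NZCV=1001
9: ✓ ADDVS  r3←0xb7
10: · SUBPL
11: ✓ MOVCC  r1←0xf9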